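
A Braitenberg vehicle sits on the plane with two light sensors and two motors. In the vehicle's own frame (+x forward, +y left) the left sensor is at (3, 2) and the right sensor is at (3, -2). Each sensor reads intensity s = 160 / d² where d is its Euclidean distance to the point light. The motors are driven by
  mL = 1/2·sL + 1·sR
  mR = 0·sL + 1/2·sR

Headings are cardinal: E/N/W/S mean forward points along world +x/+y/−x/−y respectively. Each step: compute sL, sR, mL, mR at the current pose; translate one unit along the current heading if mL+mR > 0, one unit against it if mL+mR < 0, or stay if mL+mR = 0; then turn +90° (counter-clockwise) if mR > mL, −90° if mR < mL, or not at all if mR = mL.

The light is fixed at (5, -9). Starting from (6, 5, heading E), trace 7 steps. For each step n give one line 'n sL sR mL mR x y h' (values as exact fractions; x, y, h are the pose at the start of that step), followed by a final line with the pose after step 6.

n=0: pose=(6,5,E); sL=10/17, sR=1; mL=22/17, mR=1/2; mL+mR=61/34 → advance +1; mR−mL=-27/34 → turn -1·90°
n=1: pose=(7,5,S); sL=160/137, sR=160/121; mL=31600/16577, mR=80/121; mL+mR=42560/16577 → advance +1; mR−mL=-20640/16577 → turn -1·90°
n=2: pose=(7,4,W); sL=80/61, sR=80/113; mL=9400/6893, mR=40/113; mL+mR=11840/6893 → advance +1; mR−mL=-6960/6893 → turn -1·90°
n=3: pose=(6,4,N); sL=160/257, sR=32/53; mL=12464/13621, mR=16/53; mL+mR=16576/13621 → advance +1; mR−mL=-8352/13621 → turn -1·90°
n=4: pose=(6,5,E); sL=10/17, sR=1; mL=22/17, mR=1/2; mL+mR=61/34 → advance +1; mR−mL=-27/34 → turn -1·90°
n=5: pose=(7,5,S); sL=160/137, sR=160/121; mL=31600/16577, mR=80/121; mL+mR=42560/16577 → advance +1; mR−mL=-20640/16577 → turn -1·90°
n=6: pose=(7,4,W); sL=80/61, sR=80/113; mL=9400/6893, mR=40/113; mL+mR=11840/6893 → advance +1; mR−mL=-6960/6893 → turn -1·90°

0 10/17 1 22/17 1/2 6 5 E
1 160/137 160/121 31600/16577 80/121 7 5 S
2 80/61 80/113 9400/6893 40/113 7 4 W
3 160/257 32/53 12464/13621 16/53 6 4 N
4 10/17 1 22/17 1/2 6 5 E
5 160/137 160/121 31600/16577 80/121 7 5 S
6 80/61 80/113 9400/6893 40/113 7 4 W
final 6 4 N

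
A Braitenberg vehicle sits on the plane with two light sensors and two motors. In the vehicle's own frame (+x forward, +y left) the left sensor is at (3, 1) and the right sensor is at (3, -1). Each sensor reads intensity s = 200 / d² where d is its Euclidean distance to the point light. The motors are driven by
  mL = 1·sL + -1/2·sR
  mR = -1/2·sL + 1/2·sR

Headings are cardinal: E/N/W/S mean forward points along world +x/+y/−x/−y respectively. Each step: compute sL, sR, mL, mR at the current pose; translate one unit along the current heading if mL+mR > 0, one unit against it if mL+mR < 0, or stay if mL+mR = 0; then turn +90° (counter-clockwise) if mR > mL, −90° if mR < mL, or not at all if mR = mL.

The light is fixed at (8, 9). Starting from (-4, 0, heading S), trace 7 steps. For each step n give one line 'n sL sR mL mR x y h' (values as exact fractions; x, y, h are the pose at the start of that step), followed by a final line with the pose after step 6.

0 40/53 200/313 7220/16589 -960/16589 -4 0 S
1 100/173 100/153 6650/26469 1000/26469 -4 -1 W
2 40/49 200/193 2820/9457 1040/9457 -5 -1 N
3 50/41 1 59/82 -9/82 -5 0 E
4 40/53 200/313 7220/16589 -960/16589 -4 0 S
5 100/173 100/153 6650/26469 1000/26469 -4 -1 W
6 40/49 200/193 2820/9457 1040/9457 -5 -1 N
final -5 0 E

n=0: pose=(-4,0,S); sL=40/53, sR=200/313; mL=7220/16589, mR=-960/16589; mL+mR=20/53 → advance +1; mR−mL=-8180/16589 → turn -1·90°
n=1: pose=(-4,-1,W); sL=100/173, sR=100/153; mL=6650/26469, mR=1000/26469; mL+mR=50/173 → advance +1; mR−mL=-5650/26469 → turn -1·90°
n=2: pose=(-5,-1,N); sL=40/49, sR=200/193; mL=2820/9457, mR=1040/9457; mL+mR=20/49 → advance +1; mR−mL=-1780/9457 → turn -1·90°
n=3: pose=(-5,0,E); sL=50/41, sR=1; mL=59/82, mR=-9/82; mL+mR=25/41 → advance +1; mR−mL=-34/41 → turn -1·90°
n=4: pose=(-4,0,S); sL=40/53, sR=200/313; mL=7220/16589, mR=-960/16589; mL+mR=20/53 → advance +1; mR−mL=-8180/16589 → turn -1·90°
n=5: pose=(-4,-1,W); sL=100/173, sR=100/153; mL=6650/26469, mR=1000/26469; mL+mR=50/173 → advance +1; mR−mL=-5650/26469 → turn -1·90°
n=6: pose=(-5,-1,N); sL=40/49, sR=200/193; mL=2820/9457, mR=1040/9457; mL+mR=20/49 → advance +1; mR−mL=-1780/9457 → turn -1·90°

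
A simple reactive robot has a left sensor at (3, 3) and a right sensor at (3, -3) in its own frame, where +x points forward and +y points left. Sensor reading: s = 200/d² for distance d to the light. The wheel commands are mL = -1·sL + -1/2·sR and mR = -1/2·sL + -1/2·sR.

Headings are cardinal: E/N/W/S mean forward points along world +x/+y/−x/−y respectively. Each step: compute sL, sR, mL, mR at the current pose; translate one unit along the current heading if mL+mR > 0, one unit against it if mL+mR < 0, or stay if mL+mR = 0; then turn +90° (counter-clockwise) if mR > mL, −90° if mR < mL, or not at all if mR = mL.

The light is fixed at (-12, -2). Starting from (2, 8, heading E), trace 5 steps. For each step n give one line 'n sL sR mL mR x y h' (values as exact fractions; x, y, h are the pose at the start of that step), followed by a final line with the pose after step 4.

0 100/229 100/169 -28350/38701 -19900/38701 2 8 E
1 200/269 8/17 -4476/4573 -2776/4573 1 8 N
2 25/17 50/61 -1950/1037 -2375/2074 1 7 W
3 8/13 200/157 -2556/2041 -1928/2041 2 7 S
4 100/229 100/169 -28350/38701 -19900/38701 2 8 E
final 1 8 N

n=0: pose=(2,8,E); sL=100/229, sR=100/169; mL=-28350/38701, mR=-19900/38701; mL+mR=-48250/38701 → advance -1; mR−mL=50/229 → turn +1·90°
n=1: pose=(1,8,N); sL=200/269, sR=8/17; mL=-4476/4573, mR=-2776/4573; mL+mR=-7252/4573 → advance -1; mR−mL=100/269 → turn +1·90°
n=2: pose=(1,7,W); sL=25/17, sR=50/61; mL=-1950/1037, mR=-2375/2074; mL+mR=-6275/2074 → advance -1; mR−mL=25/34 → turn +1·90°
n=3: pose=(2,7,S); sL=8/13, sR=200/157; mL=-2556/2041, mR=-1928/2041; mL+mR=-4484/2041 → advance -1; mR−mL=4/13 → turn +1·90°
n=4: pose=(2,8,E); sL=100/229, sR=100/169; mL=-28350/38701, mR=-19900/38701; mL+mR=-48250/38701 → advance -1; mR−mL=50/229 → turn +1·90°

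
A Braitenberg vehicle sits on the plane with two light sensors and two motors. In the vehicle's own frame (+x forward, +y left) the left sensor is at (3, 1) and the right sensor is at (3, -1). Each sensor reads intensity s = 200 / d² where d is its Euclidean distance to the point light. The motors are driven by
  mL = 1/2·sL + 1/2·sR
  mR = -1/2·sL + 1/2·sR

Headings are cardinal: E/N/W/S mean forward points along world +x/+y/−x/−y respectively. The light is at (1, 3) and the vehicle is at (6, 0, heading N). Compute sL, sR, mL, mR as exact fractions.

left sensor world pos  = (5, 3); dL² = 16
right sensor world pos = (7, 3); dR² = 36
sL = 200/16 = 25/2
sR = 200/36 = 50/9
mL = 1/2·sL + 1/2·sR = 325/36
mR = -1/2·sL + 1/2·sR = -125/36

25/2 50/9 325/36 -125/36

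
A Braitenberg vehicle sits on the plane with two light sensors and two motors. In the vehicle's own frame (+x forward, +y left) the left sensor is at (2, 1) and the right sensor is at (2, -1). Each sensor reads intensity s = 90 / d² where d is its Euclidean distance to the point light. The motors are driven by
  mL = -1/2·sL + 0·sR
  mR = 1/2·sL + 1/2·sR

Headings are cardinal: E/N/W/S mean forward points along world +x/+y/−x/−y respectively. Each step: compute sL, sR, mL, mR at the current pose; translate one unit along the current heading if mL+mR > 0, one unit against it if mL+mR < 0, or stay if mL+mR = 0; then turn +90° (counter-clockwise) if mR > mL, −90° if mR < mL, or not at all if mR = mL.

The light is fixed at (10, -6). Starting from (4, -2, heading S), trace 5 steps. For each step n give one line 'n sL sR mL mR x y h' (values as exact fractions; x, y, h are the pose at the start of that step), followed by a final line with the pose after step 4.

n=0: pose=(4,-2,S); sL=90/29, sR=90/53; mL=-45/29, mR=3690/1537; mL+mR=45/53 → advance +1; mR−mL=6075/1537 → turn +1·90°
n=1: pose=(4,-3,E); sL=45/16, sR=9/2; mL=-45/32, mR=117/32; mL+mR=9/4 → advance +1; mR−mL=81/16 → turn +1·90°
n=2: pose=(5,-3,N); sL=90/61, sR=90/41; mL=-45/61, mR=4590/2501; mL+mR=45/41 → advance +1; mR−mL=6435/2501 → turn +1·90°
n=3: pose=(5,-2,W); sL=45/29, sR=45/37; mL=-45/58, mR=1485/1073; mL+mR=45/74 → advance +1; mR−mL=4635/2146 → turn +1·90°
n=4: pose=(4,-2,S); sL=90/29, sR=90/53; mL=-45/29, mR=3690/1537; mL+mR=45/53 → advance +1; mR−mL=6075/1537 → turn +1·90°

0 90/29 90/53 -45/29 3690/1537 4 -2 S
1 45/16 9/2 -45/32 117/32 4 -3 E
2 90/61 90/41 -45/61 4590/2501 5 -3 N
3 45/29 45/37 -45/58 1485/1073 5 -2 W
4 90/29 90/53 -45/29 3690/1537 4 -2 S
final 4 -3 E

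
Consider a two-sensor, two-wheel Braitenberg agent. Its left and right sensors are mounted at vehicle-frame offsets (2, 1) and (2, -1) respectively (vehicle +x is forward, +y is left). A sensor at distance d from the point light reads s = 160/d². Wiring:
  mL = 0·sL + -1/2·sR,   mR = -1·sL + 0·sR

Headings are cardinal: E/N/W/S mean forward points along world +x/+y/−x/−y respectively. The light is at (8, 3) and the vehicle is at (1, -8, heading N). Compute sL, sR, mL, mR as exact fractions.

left sensor world pos  = (0, -6); dL² = 145
right sensor world pos = (2, -6); dR² = 117
sL = 160/145 = 32/29
sR = 160/117 = 160/117
mL = 0·sL + -1/2·sR = -80/117
mR = -1·sL + 0·sR = -32/29

32/29 160/117 -80/117 -32/29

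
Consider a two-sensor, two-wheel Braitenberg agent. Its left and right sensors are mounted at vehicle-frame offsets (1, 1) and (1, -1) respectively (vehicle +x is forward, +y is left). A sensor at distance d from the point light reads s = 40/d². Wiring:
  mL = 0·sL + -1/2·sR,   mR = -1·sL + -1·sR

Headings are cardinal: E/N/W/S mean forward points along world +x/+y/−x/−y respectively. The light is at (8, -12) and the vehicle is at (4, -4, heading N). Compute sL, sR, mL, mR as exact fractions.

20/53 4/9 -2/9 -392/477

left sensor world pos  = (3, -3); dL² = 106
right sensor world pos = (5, -3); dR² = 90
sL = 40/106 = 20/53
sR = 40/90 = 4/9
mL = 0·sL + -1/2·sR = -2/9
mR = -1·sL + -1·sR = -392/477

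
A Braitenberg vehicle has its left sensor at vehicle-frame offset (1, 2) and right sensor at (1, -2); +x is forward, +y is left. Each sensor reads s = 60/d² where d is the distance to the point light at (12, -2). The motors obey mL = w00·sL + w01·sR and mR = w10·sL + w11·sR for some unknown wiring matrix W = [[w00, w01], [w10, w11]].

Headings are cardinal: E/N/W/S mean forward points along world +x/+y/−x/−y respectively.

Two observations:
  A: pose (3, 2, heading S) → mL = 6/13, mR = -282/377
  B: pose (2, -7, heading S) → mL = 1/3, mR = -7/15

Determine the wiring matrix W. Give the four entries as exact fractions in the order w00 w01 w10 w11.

obs A: pose=(3,2,S) → sL=30/29, sR=6/13, mL=6/13, mR=-282/377
obs B: pose=(2,-7,S) → sL=3/5, sR=1/3, mL=1/3, mR=-7/15
sensor matrix S = [[30/29, 6/13], [3/5, 1/3]]; det S = 128/1885
solve [mL_A; mL_B] = S·[w00; w01] and [mR_A; mR_B] = S·[w10; w11]:
  w00 = 0, w01 = 1, w10 = -1/2, w11 = -1/2

0 1 -1/2 -1/2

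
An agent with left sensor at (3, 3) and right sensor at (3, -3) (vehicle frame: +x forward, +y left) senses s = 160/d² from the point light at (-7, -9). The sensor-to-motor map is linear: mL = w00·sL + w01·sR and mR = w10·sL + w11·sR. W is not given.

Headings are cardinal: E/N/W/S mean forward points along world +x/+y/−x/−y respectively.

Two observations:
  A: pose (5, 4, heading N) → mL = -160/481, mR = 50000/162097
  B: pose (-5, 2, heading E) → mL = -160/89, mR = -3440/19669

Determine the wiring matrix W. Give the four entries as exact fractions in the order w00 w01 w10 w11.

0 -1 1 -1/2

obs A: pose=(5,4,N) → sL=160/337, sR=160/481, mL=-160/481, mR=50000/162097
obs B: pose=(-5,2,E) → sL=160/221, sR=160/89, mL=-160/89, mR=-3440/19669
sensor matrix S = [[160/337, 160/481], [160/221, 160/89]]; det S = 1953484800/3188285893
solve [mL_A; mL_B] = S·[w00; w01] and [mR_A; mR_B] = S·[w10; w11]:
  w00 = 0, w01 = -1, w10 = 1, w11 = -1/2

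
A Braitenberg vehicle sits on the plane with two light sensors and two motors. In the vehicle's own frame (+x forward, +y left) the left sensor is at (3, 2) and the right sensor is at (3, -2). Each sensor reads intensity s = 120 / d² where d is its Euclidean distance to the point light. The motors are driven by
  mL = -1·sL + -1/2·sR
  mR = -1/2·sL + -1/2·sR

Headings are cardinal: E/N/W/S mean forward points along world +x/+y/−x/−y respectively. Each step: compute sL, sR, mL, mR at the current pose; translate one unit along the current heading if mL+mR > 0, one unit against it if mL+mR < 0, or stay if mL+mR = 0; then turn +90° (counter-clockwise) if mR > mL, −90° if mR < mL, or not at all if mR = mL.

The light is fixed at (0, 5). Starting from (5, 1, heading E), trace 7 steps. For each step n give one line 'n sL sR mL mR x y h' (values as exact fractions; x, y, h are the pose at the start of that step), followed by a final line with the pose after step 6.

0 30/17 6/5 -201/85 -126/85 5 1 E
1 24 120/37 -948/37 -504/37 4 1 N
2 12/5 12 -42/5 -36/5 4 0 W
3 120/113 120/73 -15540/8249 -11160/8249 5 0 S
4 30/17 6/5 -201/85 -126/85 5 1 E
5 24 120/37 -948/37 -504/37 4 1 N
6 12/5 12 -42/5 -36/5 4 0 W
final 5 0 S

n=0: pose=(5,1,E); sL=30/17, sR=6/5; mL=-201/85, mR=-126/85; mL+mR=-327/85 → advance -1; mR−mL=15/17 → turn +1·90°
n=1: pose=(4,1,N); sL=24, sR=120/37; mL=-948/37, mR=-504/37; mL+mR=-1452/37 → advance -1; mR−mL=12 → turn +1·90°
n=2: pose=(4,0,W); sL=12/5, sR=12; mL=-42/5, mR=-36/5; mL+mR=-78/5 → advance -1; mR−mL=6/5 → turn +1·90°
n=3: pose=(5,0,S); sL=120/113, sR=120/73; mL=-15540/8249, mR=-11160/8249; mL+mR=-26700/8249 → advance -1; mR−mL=60/113 → turn +1·90°
n=4: pose=(5,1,E); sL=30/17, sR=6/5; mL=-201/85, mR=-126/85; mL+mR=-327/85 → advance -1; mR−mL=15/17 → turn +1·90°
n=5: pose=(4,1,N); sL=24, sR=120/37; mL=-948/37, mR=-504/37; mL+mR=-1452/37 → advance -1; mR−mL=12 → turn +1·90°
n=6: pose=(4,0,W); sL=12/5, sR=12; mL=-42/5, mR=-36/5; mL+mR=-78/5 → advance -1; mR−mL=6/5 → turn +1·90°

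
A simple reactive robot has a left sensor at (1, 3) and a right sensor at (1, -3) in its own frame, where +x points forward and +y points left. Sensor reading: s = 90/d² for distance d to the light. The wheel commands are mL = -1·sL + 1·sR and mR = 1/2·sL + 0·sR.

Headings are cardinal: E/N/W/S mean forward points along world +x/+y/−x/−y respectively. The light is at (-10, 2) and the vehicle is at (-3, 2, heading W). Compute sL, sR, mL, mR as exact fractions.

2 2 0 1

left sensor world pos  = (-4, -1); dL² = 45
right sensor world pos = (-4, 5); dR² = 45
sL = 90/45 = 2
sR = 90/45 = 2
mL = -1·sL + 1·sR = 0
mR = 1/2·sL + 0·sR = 1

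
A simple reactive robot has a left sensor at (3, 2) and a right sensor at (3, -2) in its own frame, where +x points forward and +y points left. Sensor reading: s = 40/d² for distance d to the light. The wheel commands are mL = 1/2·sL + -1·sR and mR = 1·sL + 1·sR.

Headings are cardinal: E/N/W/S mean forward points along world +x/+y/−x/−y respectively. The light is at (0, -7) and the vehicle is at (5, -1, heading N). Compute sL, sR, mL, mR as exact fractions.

left sensor world pos  = (3, 2); dL² = 90
right sensor world pos = (7, 2); dR² = 130
sL = 40/90 = 4/9
sR = 40/130 = 4/13
mL = 1/2·sL + -1·sR = -10/117
mR = 1·sL + 1·sR = 88/117

4/9 4/13 -10/117 88/117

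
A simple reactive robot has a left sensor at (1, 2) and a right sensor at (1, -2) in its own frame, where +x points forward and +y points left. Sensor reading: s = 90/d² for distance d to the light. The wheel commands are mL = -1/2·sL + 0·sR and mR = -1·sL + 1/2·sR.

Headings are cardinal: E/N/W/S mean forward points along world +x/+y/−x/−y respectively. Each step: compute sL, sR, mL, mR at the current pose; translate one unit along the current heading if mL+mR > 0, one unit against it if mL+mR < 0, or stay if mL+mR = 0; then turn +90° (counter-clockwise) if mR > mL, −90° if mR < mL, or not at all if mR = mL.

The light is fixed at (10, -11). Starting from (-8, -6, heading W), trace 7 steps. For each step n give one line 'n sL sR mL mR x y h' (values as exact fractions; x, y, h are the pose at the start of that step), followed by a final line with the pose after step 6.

0 9/37 9/41 -9/74 -405/3034 -8 -6 W
1 90/397 10/29 -45/397 -625/11513 -7 -6 N
2 45/164 1/4 -45/328 -49/328 -7 -7 W
3 90/349 90/221 -45/349 -4185/77129 -6 -7 N
4 9/29 45/157 -9/58 -1521/9106 -6 -8 W
5 18/61 18/37 -9/61 -117/2257 -5 -8 N
6 45/128 45/136 -45/256 -405/2176 -5 -9 W
final -4 -9 N

n=0: pose=(-8,-6,W); sL=9/37, sR=9/41; mL=-9/74, mR=-405/3034; mL+mR=-387/1517 → advance -1; mR−mL=-18/1517 → turn -1·90°
n=1: pose=(-7,-6,N); sL=90/397, sR=10/29; mL=-45/397, mR=-625/11513; mL+mR=-1930/11513 → advance -1; mR−mL=680/11513 → turn +1·90°
n=2: pose=(-7,-7,W); sL=45/164, sR=1/4; mL=-45/328, mR=-49/328; mL+mR=-47/164 → advance -1; mR−mL=-1/82 → turn -1·90°
n=3: pose=(-6,-7,N); sL=90/349, sR=90/221; mL=-45/349, mR=-4185/77129; mL+mR=-14130/77129 → advance -1; mR−mL=5760/77129 → turn +1·90°
n=4: pose=(-6,-8,W); sL=9/29, sR=45/157; mL=-9/58, mR=-1521/9106; mL+mR=-1467/4553 → advance -1; mR−mL=-54/4553 → turn -1·90°
n=5: pose=(-5,-8,N); sL=18/61, sR=18/37; mL=-9/61, mR=-117/2257; mL+mR=-450/2257 → advance -1; mR−mL=216/2257 → turn +1·90°
n=6: pose=(-5,-9,W); sL=45/128, sR=45/136; mL=-45/256, mR=-405/2176; mL+mR=-1575/4352 → advance -1; mR−mL=-45/4352 → turn -1·90°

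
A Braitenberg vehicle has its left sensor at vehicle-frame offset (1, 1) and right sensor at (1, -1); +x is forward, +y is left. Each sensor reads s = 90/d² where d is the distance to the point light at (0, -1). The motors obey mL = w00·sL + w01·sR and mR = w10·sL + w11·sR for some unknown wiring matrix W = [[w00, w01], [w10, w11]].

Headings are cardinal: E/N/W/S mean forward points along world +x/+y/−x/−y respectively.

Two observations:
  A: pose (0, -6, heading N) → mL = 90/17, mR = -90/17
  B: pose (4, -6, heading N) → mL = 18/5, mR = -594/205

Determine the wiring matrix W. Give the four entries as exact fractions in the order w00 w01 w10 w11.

obs A: pose=(0,-6,N) → sL=90/17, sR=90/17, mL=90/17, mR=-90/17
obs B: pose=(4,-6,N) → sL=18/5, sR=90/41, mL=18/5, mR=-594/205
sensor matrix S = [[90/17, 90/17], [18/5, 90/41]]; det S = -5184/697
solve [mL_A; mL_B] = S·[w00; w01] and [mR_A; mR_B] = S·[w10; w11]:
  w00 = 1, w01 = 0, w10 = -1/2, w11 = -1/2

1 0 -1/2 -1/2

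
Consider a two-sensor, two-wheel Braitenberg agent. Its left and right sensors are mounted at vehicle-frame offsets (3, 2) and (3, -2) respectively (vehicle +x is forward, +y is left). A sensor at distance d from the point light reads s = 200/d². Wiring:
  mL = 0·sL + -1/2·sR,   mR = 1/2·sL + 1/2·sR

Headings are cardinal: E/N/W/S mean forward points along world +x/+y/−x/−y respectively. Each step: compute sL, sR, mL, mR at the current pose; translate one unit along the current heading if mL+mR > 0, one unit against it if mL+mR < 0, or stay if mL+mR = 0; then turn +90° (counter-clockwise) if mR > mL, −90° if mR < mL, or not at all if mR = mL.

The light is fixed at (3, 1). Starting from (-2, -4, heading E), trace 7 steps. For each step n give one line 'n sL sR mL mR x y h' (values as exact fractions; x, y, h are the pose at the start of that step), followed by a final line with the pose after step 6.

n=0: pose=(-2,-4,E); sL=200/13, sR=200/53; mL=-100/53, mR=6600/689; mL+mR=100/13 → advance +1; mR−mL=7900/689 → turn +1·90°
n=1: pose=(-1,-4,N); sL=5, sR=25; mL=-25/2, mR=15; mL+mR=5/2 → advance +1; mR−mL=55/2 → turn +1·90°
n=2: pose=(-1,-3,W); sL=40/17, sR=200/53; mL=-100/53, mR=2760/901; mL+mR=20/17 → advance +1; mR−mL=4460/901 → turn +1·90°
n=3: pose=(-2,-3,S); sL=100/29, sR=100/49; mL=-50/49, mR=3900/1421; mL+mR=50/29 → advance +1; mR−mL=5350/1421 → turn +1·90°
n=4: pose=(-2,-4,E); sL=200/13, sR=200/53; mL=-100/53, mR=6600/689; mL+mR=100/13 → advance +1; mR−mL=7900/689 → turn +1·90°
n=5: pose=(-1,-4,N); sL=5, sR=25; mL=-25/2, mR=15; mL+mR=5/2 → advance +1; mR−mL=55/2 → turn +1·90°
n=6: pose=(-1,-3,W); sL=40/17, sR=200/53; mL=-100/53, mR=2760/901; mL+mR=20/17 → advance +1; mR−mL=4460/901 → turn +1·90°

0 200/13 200/53 -100/53 6600/689 -2 -4 E
1 5 25 -25/2 15 -1 -4 N
2 40/17 200/53 -100/53 2760/901 -1 -3 W
3 100/29 100/49 -50/49 3900/1421 -2 -3 S
4 200/13 200/53 -100/53 6600/689 -2 -4 E
5 5 25 -25/2 15 -1 -4 N
6 40/17 200/53 -100/53 2760/901 -1 -3 W
final -2 -3 S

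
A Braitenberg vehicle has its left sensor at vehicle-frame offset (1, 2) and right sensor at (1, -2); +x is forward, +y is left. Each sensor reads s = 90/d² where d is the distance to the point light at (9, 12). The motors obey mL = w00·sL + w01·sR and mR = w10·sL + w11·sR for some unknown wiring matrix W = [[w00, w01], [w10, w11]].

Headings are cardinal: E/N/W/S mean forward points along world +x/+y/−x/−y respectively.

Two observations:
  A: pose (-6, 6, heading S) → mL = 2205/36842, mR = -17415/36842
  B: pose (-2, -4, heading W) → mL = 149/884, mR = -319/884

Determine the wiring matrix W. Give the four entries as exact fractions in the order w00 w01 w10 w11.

-1/2 1 -1/2 -1

obs A: pose=(-6,6,S) → sL=45/109, sR=45/169, mL=2205/36842, mR=-17415/36842
obs B: pose=(-2,-4,W) → sL=5/26, sR=9/34, mL=149/884, mR=-319/884
sensor matrix S = [[45/109, 45/169], [5/26, 9/34]]; det S = 236430/4071041
solve [mL_A; mL_B] = S·[w00; w01] and [mR_A; mR_B] = S·[w10; w11]:
  w00 = -1/2, w01 = 1, w10 = -1/2, w11 = -1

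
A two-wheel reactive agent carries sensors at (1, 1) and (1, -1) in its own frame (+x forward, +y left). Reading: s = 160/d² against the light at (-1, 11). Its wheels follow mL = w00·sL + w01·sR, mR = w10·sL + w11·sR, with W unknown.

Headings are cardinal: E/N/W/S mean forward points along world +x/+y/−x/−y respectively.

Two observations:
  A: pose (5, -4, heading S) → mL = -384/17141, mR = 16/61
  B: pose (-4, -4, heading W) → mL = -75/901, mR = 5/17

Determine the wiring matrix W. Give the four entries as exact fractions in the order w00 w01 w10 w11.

obs A: pose=(5,-4,S) → sL=32/61, sR=160/281, mL=-384/17141, mR=16/61
obs B: pose=(-4,-4,W) → sL=10/17, sR=40/53, mL=-75/901, mR=5/17
sensor matrix S = [[32/61, 160/281], [10/17, 40/53]]; det S = 941760/15444041
solve [mL_A; mL_B] = S·[w00; w01] and [mR_A; mR_B] = S·[w10; w11]:
  w00 = 1/2, w01 = -1/2, w10 = 1/2, w11 = 0

1/2 -1/2 1/2 0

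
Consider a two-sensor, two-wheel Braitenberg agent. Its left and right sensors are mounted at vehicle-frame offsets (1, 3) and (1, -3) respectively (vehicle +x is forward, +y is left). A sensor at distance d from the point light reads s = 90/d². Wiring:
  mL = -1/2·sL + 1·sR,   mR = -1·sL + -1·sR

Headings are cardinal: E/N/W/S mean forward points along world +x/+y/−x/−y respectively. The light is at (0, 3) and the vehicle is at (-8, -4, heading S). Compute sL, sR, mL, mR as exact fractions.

90/89 18/37 -63/3293 -4932/3293

left sensor world pos  = (-5, -5); dL² = 89
right sensor world pos = (-11, -5); dR² = 185
sL = 90/89 = 90/89
sR = 90/185 = 18/37
mL = -1/2·sL + 1·sR = -63/3293
mR = -1·sL + -1·sR = -4932/3293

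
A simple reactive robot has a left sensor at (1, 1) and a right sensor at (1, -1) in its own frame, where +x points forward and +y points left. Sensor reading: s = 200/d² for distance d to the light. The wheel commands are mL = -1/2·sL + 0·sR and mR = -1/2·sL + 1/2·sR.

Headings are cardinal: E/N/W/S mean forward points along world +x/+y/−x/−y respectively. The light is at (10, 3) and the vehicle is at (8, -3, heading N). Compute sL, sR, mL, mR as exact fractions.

100/17 100/13 -50/17 200/221

left sensor world pos  = (7, -2); dL² = 34
right sensor world pos = (9, -2); dR² = 26
sL = 200/34 = 100/17
sR = 200/26 = 100/13
mL = -1/2·sL + 0·sR = -50/17
mR = -1/2·sL + 1/2·sR = 200/221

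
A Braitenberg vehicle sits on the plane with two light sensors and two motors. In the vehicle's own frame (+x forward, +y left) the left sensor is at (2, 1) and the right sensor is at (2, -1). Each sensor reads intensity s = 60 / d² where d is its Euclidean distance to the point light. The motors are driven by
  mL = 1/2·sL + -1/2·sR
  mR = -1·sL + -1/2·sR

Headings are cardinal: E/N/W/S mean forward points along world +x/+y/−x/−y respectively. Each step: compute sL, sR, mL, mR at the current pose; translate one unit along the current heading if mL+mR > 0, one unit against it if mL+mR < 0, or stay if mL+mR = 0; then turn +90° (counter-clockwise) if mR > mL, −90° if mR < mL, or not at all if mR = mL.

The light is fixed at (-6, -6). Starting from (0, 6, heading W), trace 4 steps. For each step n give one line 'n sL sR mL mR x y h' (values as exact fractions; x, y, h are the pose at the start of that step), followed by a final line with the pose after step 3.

n=0: pose=(0,6,W); sL=60/137, sR=12/37; mL=288/5069, mR=-3042/5069; mL+mR=-2754/5069 → advance -1; mR−mL=-90/137 → turn -1·90°
n=1: pose=(1,6,N); sL=15/58, sR=3/13; mL=21/1508, mR=-141/377; mL+mR=-543/1508 → advance -1; mR−mL=-45/116 → turn -1·90°
n=2: pose=(1,5,E); sL=4/15, sR=60/181; mL=-88/2715, mR=-1174/2715; mL+mR=-1262/2715 → advance -1; mR−mL=-2/5 → turn -1·90°
n=3: pose=(0,5,S); sL=6/13, sR=30/53; mL=-36/689, mR=-513/689; mL+mR=-549/689 → advance -1; mR−mL=-9/13 → turn -1·90°

0 60/137 12/37 288/5069 -3042/5069 0 6 W
1 15/58 3/13 21/1508 -141/377 1 6 N
2 4/15 60/181 -88/2715 -1174/2715 1 5 E
3 6/13 30/53 -36/689 -513/689 0 5 S
final 0 6 W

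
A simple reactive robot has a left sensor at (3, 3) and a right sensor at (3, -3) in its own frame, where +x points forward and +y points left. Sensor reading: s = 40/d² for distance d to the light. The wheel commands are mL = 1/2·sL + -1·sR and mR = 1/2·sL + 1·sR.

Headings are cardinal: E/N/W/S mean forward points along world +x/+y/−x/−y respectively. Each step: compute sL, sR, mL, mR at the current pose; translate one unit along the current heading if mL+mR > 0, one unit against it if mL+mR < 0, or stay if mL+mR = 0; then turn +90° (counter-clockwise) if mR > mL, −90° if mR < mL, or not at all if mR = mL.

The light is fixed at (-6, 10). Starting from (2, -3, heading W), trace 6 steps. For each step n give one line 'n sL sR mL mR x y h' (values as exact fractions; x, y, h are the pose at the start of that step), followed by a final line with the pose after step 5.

0 40/281 8/25 -1748/7025 2748/7025 2 -3 W
1 10/89 5/34 -275/3026 615/3026 1 -3 S
2 40/221 40/389 -1060/85969 16620/85969 1 -4 E
3 20/73 20/121 -250/8833 2670/8833 2 -4 N
4 40/281 8/25 -1748/7025 2748/7025 2 -3 W
5 10/89 5/34 -275/3026 615/3026 1 -3 S
final 1 -4 E

n=0: pose=(2,-3,W); sL=40/281, sR=8/25; mL=-1748/7025, mR=2748/7025; mL+mR=40/281 → advance +1; mR−mL=16/25 → turn +1·90°
n=1: pose=(1,-3,S); sL=10/89, sR=5/34; mL=-275/3026, mR=615/3026; mL+mR=10/89 → advance +1; mR−mL=5/17 → turn +1·90°
n=2: pose=(1,-4,E); sL=40/221, sR=40/389; mL=-1060/85969, mR=16620/85969; mL+mR=40/221 → advance +1; mR−mL=80/389 → turn +1·90°
n=3: pose=(2,-4,N); sL=20/73, sR=20/121; mL=-250/8833, mR=2670/8833; mL+mR=20/73 → advance +1; mR−mL=40/121 → turn +1·90°
n=4: pose=(2,-3,W); sL=40/281, sR=8/25; mL=-1748/7025, mR=2748/7025; mL+mR=40/281 → advance +1; mR−mL=16/25 → turn +1·90°
n=5: pose=(1,-3,S); sL=10/89, sR=5/34; mL=-275/3026, mR=615/3026; mL+mR=10/89 → advance +1; mR−mL=5/17 → turn +1·90°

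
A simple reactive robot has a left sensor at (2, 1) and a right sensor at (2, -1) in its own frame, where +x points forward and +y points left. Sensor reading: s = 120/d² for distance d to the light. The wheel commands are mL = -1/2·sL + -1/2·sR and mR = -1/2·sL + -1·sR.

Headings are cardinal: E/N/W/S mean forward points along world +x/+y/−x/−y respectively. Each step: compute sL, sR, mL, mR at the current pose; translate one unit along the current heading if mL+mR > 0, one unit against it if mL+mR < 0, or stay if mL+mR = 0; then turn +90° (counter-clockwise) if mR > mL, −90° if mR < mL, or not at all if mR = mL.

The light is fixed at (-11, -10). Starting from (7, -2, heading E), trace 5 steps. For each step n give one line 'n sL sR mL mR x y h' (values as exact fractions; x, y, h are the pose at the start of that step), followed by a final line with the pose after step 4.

n=0: pose=(7,-2,E); sL=120/481, sR=120/449; mL=-55800/215969, mR=-84660/215969; mL+mR=-140460/215969 → advance -1; mR−mL=-60/449 → turn -1·90°
n=1: pose=(6,-2,S); sL=1/3, sR=30/73; mL=-163/438, mR=-253/438; mL+mR=-208/219 → advance -1; mR−mL=-15/73 → turn -1·90°
n=2: pose=(6,-1,W); sL=120/289, sR=24/65; mL=-7368/18785, mR=-10836/18785; mL+mR=-18204/18785 → advance -1; mR−mL=-12/65 → turn -1·90°
n=3: pose=(7,-1,N); sL=12/41, sR=60/241; mL=-2676/9881, mR=-3906/9881; mL+mR=-6582/9881 → advance -1; mR−mL=-30/241 → turn -1·90°
n=4: pose=(7,-2,E); sL=120/481, sR=120/449; mL=-55800/215969, mR=-84660/215969; mL+mR=-140460/215969 → advance -1; mR−mL=-60/449 → turn -1·90°

0 120/481 120/449 -55800/215969 -84660/215969 7 -2 E
1 1/3 30/73 -163/438 -253/438 6 -2 S
2 120/289 24/65 -7368/18785 -10836/18785 6 -1 W
3 12/41 60/241 -2676/9881 -3906/9881 7 -1 N
4 120/481 120/449 -55800/215969 -84660/215969 7 -2 E
final 6 -2 S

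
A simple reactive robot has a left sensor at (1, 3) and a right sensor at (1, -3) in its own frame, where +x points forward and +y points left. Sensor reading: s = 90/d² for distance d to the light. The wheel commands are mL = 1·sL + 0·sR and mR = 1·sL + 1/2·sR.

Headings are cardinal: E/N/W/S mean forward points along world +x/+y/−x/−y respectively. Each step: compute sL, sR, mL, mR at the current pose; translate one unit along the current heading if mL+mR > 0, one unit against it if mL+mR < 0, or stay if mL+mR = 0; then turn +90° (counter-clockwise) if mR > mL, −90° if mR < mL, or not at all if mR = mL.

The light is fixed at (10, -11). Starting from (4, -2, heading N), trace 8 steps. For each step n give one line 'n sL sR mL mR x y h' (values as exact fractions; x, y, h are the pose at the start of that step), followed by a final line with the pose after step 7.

0 90/181 90/109 90/181 17955/19729 4 -2 N
1 45/49 45/109 45/49 12015/10682 4 -1 W
2 90/97 90/181 90/97 20655/17557 3 -1 S
3 1/2 5/4 1/2 9/8 3 -2 E
4 90/181 90/109 90/181 17955/19729 4 -2 N
5 45/49 45/109 45/49 12015/10682 4 -1 W
6 90/97 90/181 90/97 20655/17557 3 -1 S
7 1/2 5/4 1/2 9/8 3 -2 E
final 4 -2 N

n=0: pose=(4,-2,N); sL=90/181, sR=90/109; mL=90/181, mR=17955/19729; mL+mR=27765/19729 → advance +1; mR−mL=45/109 → turn +1·90°
n=1: pose=(4,-1,W); sL=45/49, sR=45/109; mL=45/49, mR=12015/10682; mL+mR=21825/10682 → advance +1; mR−mL=45/218 → turn +1·90°
n=2: pose=(3,-1,S); sL=90/97, sR=90/181; mL=90/97, mR=20655/17557; mL+mR=36945/17557 → advance +1; mR−mL=45/181 → turn +1·90°
n=3: pose=(3,-2,E); sL=1/2, sR=5/4; mL=1/2, mR=9/8; mL+mR=13/8 → advance +1; mR−mL=5/8 → turn +1·90°
n=4: pose=(4,-2,N); sL=90/181, sR=90/109; mL=90/181, mR=17955/19729; mL+mR=27765/19729 → advance +1; mR−mL=45/109 → turn +1·90°
n=5: pose=(4,-1,W); sL=45/49, sR=45/109; mL=45/49, mR=12015/10682; mL+mR=21825/10682 → advance +1; mR−mL=45/218 → turn +1·90°
n=6: pose=(3,-1,S); sL=90/97, sR=90/181; mL=90/97, mR=20655/17557; mL+mR=36945/17557 → advance +1; mR−mL=45/181 → turn +1·90°
n=7: pose=(3,-2,E); sL=1/2, sR=5/4; mL=1/2, mR=9/8; mL+mR=13/8 → advance +1; mR−mL=5/8 → turn +1·90°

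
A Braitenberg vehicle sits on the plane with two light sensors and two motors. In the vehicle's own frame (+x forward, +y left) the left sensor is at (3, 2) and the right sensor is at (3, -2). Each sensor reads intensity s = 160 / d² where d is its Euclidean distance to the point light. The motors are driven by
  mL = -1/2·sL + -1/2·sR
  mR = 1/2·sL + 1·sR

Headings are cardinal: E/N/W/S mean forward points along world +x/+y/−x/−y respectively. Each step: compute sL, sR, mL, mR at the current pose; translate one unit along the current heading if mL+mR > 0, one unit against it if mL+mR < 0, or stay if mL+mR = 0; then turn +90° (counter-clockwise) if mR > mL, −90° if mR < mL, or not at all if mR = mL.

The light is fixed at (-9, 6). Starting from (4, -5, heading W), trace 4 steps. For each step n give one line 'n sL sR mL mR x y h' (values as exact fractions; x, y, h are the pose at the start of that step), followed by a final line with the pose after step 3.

0 160/269 160/181 -36000/48689 57520/48689 4 -5 W
1 20/49 20/37 -860/1813 1350/1813 3 -5 S
2 32/65 160/421 -11936/27365 17136/27365 3 -6 E
3 80/101 80/153 -10160/15453 14200/15453 4 -6 N
final 4 -5 W

n=0: pose=(4,-5,W); sL=160/269, sR=160/181; mL=-36000/48689, mR=57520/48689; mL+mR=80/181 → advance +1; mR−mL=93520/48689 → turn +1·90°
n=1: pose=(3,-5,S); sL=20/49, sR=20/37; mL=-860/1813, mR=1350/1813; mL+mR=10/37 → advance +1; mR−mL=2210/1813 → turn +1·90°
n=2: pose=(3,-6,E); sL=32/65, sR=160/421; mL=-11936/27365, mR=17136/27365; mL+mR=80/421 → advance +1; mR−mL=29072/27365 → turn +1·90°
n=3: pose=(4,-6,N); sL=80/101, sR=80/153; mL=-10160/15453, mR=14200/15453; mL+mR=40/153 → advance +1; mR−mL=8120/5151 → turn +1·90°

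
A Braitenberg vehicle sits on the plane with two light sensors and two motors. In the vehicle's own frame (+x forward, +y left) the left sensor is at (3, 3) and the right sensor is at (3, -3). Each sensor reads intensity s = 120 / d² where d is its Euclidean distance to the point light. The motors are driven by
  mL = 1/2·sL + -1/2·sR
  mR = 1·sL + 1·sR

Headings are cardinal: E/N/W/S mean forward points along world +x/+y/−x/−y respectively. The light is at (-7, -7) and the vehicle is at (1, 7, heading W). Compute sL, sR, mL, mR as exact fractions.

60/73 60/157 2520/11461 13800/11461

left sensor world pos  = (-2, 4); dL² = 146
right sensor world pos = (-2, 10); dR² = 314
sL = 120/146 = 60/73
sR = 120/314 = 60/157
mL = 1/2·sL + -1/2·sR = 2520/11461
mR = 1·sL + 1·sR = 13800/11461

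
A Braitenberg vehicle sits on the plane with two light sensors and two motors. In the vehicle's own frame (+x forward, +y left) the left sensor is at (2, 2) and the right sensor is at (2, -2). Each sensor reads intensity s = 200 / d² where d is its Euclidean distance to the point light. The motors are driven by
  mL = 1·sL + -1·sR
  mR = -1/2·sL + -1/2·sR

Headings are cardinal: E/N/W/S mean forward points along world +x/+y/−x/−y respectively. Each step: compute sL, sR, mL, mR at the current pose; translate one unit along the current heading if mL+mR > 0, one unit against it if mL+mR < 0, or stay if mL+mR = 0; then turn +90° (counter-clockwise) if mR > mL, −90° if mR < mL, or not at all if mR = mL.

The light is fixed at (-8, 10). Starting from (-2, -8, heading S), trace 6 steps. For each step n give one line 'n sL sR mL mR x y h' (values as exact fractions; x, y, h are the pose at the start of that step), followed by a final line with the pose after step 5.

n=0: pose=(-2,-8,S); sL=25/58, sR=25/52; mL=-75/1508, mR=-1375/3016; mL+mR=-1525/3016 → advance -1; mR−mL=-1225/3016 → turn -1·90°
n=1: pose=(-2,-7,W); sL=200/377, sR=200/241; mL=-27200/90857, mR=-61800/90857; mL+mR=-89000/90857 → advance -1; mR−mL=-34600/90857 → turn -1·90°
n=2: pose=(-1,-7,N); sL=4/5, sR=100/153; mL=112/765, mR=-556/765; mL+mR=-148/255 → advance -1; mR−mL=-668/765 → turn -1·90°
n=3: pose=(-1,-8,E); sL=200/337, sR=200/481; mL=28800/162097, mR=-81800/162097; mL+mR=-53000/162097 → advance -1; mR−mL=-110600/162097 → turn -1·90°
n=4: pose=(-2,-8,S); sL=25/58, sR=25/52; mL=-75/1508, mR=-1375/3016; mL+mR=-1525/3016 → advance -1; mR−mL=-1225/3016 → turn -1·90°
n=5: pose=(-2,-7,W); sL=200/377, sR=200/241; mL=-27200/90857, mR=-61800/90857; mL+mR=-89000/90857 → advance -1; mR−mL=-34600/90857 → turn -1·90°

0 25/58 25/52 -75/1508 -1375/3016 -2 -8 S
1 200/377 200/241 -27200/90857 -61800/90857 -2 -7 W
2 4/5 100/153 112/765 -556/765 -1 -7 N
3 200/337 200/481 28800/162097 -81800/162097 -1 -8 E
4 25/58 25/52 -75/1508 -1375/3016 -2 -8 S
5 200/377 200/241 -27200/90857 -61800/90857 -2 -7 W
final -1 -7 N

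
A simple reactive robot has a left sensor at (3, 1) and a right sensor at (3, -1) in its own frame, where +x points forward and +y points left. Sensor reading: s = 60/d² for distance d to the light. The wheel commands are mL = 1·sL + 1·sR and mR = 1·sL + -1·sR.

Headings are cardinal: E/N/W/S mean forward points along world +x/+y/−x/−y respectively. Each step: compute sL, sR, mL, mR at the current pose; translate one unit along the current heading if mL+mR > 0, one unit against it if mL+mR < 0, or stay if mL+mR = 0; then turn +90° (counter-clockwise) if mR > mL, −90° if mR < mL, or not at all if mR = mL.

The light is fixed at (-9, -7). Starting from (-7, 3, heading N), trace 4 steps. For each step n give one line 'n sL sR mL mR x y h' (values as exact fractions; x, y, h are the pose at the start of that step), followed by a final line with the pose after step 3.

0 6/17 30/89 1044/1513 24/1513 -7 3 N
1 60/169 12/25 3528/4225 -528/4225 -7 4 E
2 3/4 15/17 111/68 -9/68 -6 4 S
3 20/27 60/121 4040/3267 800/3267 -6 3 W
final -7 3 N

n=0: pose=(-7,3,N); sL=6/17, sR=30/89; mL=1044/1513, mR=24/1513; mL+mR=12/17 → advance +1; mR−mL=-60/89 → turn -1·90°
n=1: pose=(-7,4,E); sL=60/169, sR=12/25; mL=3528/4225, mR=-528/4225; mL+mR=120/169 → advance +1; mR−mL=-24/25 → turn -1·90°
n=2: pose=(-6,4,S); sL=3/4, sR=15/17; mL=111/68, mR=-9/68; mL+mR=3/2 → advance +1; mR−mL=-30/17 → turn -1·90°
n=3: pose=(-6,3,W); sL=20/27, sR=60/121; mL=4040/3267, mR=800/3267; mL+mR=40/27 → advance +1; mR−mL=-120/121 → turn -1·90°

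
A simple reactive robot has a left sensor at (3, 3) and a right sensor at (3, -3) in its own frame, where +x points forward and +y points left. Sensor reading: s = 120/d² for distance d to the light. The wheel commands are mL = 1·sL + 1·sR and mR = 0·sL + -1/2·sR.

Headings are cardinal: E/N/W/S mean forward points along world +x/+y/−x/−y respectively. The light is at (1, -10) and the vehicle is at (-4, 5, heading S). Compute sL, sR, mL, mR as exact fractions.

left sensor world pos  = (-1, 2); dL² = 148
right sensor world pos = (-7, 2); dR² = 208
sL = 120/148 = 30/37
sR = 120/208 = 15/26
mL = 1·sL + 1·sR = 1335/962
mR = 0·sL + -1/2·sR = -15/52

30/37 15/26 1335/962 -15/52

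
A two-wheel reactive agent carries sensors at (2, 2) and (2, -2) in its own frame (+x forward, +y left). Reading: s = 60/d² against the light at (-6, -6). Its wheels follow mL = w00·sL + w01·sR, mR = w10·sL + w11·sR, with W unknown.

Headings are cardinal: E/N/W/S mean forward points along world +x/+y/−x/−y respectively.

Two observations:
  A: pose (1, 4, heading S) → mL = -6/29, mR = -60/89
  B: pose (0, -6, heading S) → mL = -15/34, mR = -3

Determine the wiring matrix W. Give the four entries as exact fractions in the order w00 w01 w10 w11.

-1/2 0 0 -1

obs A: pose=(1,4,S) → sL=12/29, sR=60/89, mL=-6/29, mR=-60/89
obs B: pose=(0,-6,S) → sL=15/17, sR=3, mL=-15/34, mR=-3
sensor matrix S = [[12/29, 60/89], [15/17, 3]]; det S = 28368/43877
solve [mL_A; mL_B] = S·[w00; w01] and [mR_A; mR_B] = S·[w10; w11]:
  w00 = -1/2, w01 = 0, w10 = 0, w11 = -1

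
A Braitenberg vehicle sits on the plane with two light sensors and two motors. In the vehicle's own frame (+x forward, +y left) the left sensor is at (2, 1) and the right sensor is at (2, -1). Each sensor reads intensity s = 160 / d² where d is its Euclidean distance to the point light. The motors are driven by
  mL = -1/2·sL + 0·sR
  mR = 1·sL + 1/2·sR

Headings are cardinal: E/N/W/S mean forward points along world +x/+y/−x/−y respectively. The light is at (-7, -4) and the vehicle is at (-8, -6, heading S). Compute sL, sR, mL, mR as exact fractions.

left sensor world pos  = (-7, -8); dL² = 16
right sensor world pos = (-9, -8); dR² = 20
sL = 160/16 = 10
sR = 160/20 = 8
mL = -1/2·sL + 0·sR = -5
mR = 1·sL + 1/2·sR = 14

10 8 -5 14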